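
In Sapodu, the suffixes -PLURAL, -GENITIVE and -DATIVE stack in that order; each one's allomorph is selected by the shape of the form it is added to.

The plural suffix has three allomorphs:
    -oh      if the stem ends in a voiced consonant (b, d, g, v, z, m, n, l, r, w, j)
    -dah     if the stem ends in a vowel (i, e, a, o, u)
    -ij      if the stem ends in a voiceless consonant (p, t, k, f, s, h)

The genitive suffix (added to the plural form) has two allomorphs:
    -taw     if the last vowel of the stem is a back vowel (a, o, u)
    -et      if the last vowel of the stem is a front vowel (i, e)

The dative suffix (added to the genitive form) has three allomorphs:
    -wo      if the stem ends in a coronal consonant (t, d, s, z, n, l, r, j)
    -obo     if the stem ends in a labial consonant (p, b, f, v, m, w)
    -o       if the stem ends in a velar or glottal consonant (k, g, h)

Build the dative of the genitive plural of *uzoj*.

*uzoj*: final sound = /j/, a voiced consonant → -oh → *uzojoh*.
The plural form *uzojoh*: last vowel = /o/, a back vowel → -taw → *uzojohtaw*.
The genitive form *uzojohtaw*: final consonant = /w/, labial → -obo → *uzojohtawobo*.

uzojohtawobo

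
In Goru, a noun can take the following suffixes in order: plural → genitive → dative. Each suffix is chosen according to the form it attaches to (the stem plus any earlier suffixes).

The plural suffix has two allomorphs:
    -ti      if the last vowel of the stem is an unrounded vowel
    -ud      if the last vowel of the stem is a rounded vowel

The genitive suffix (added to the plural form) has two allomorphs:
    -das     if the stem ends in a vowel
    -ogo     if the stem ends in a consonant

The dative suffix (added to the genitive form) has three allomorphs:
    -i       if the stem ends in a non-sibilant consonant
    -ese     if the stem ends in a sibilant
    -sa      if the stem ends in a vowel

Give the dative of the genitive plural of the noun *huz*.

huzudogosa

*huz* — last vowel /u/ (a rounded vowel) → -ud → *huzud*.
The plural form *huzud*: final sound = /d/, a consonant → -ogo → *huzudogo*.
The genitive form *huzudogo*: final sound = /o/, a vowel → -sa → *huzudogosa*.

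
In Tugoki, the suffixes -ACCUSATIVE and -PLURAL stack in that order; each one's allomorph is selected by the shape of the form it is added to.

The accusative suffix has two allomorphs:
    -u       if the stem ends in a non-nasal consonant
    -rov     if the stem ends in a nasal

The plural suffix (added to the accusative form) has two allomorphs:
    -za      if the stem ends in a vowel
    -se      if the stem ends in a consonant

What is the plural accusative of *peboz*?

Since the final consonant of *peboz* is /z/ (non-nasal), it takes -u, giving *pebozu*.
Since the final sound of the accusative form *pebozu* is /u/ (a vowel), it takes -za, giving *pebozuza*.

pebozuza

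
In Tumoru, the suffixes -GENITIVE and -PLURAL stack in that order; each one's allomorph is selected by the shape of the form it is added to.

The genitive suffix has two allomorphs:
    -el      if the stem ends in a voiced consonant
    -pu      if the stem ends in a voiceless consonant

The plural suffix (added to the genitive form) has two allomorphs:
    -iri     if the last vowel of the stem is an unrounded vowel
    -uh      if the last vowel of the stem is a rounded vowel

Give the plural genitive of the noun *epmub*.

epmubeliri

*epmub*: final consonant = /b/, voiced → -el → *epmubel*.
The genitive form *epmubel*: last vowel = /e/, an unrounded vowel → -iri → *epmubeliri*.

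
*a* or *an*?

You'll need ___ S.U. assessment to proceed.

The indefinite article is chosen by the initial *sound* of the following word, not its spelling.
The initialism *S.U.* is read letter by letter; the first letter, S, is pronounced /ɛs/, which begins with a vowel sound.
So the article is *an*: You'll need an S.U. assessment to proceed.

an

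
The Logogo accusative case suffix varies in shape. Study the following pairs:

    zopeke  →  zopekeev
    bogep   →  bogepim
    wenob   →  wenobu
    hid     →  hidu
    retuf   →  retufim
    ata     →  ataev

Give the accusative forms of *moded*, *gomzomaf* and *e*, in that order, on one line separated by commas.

Looking at the final sound of each stem: -im when the stem ends in a voiceless consonant (*bogep*, *retuf*); -u when the stem ends in a voiced consonant (*wenob*, *hid*); -ev when the stem ends in a vowel (*zopeke*, *ata*).
The final sound of *moded* is /d/, which is a voiced consonant, so the suffix is -u, giving *modedu*.
*gomzomaf* — final sound /f/ (a voiceless consonant) → -im → *gomzomafim*.
Since the final sound of *e* is /e/ (a vowel), it takes -ev, giving *eev*.

modedu, gomzomafim, eev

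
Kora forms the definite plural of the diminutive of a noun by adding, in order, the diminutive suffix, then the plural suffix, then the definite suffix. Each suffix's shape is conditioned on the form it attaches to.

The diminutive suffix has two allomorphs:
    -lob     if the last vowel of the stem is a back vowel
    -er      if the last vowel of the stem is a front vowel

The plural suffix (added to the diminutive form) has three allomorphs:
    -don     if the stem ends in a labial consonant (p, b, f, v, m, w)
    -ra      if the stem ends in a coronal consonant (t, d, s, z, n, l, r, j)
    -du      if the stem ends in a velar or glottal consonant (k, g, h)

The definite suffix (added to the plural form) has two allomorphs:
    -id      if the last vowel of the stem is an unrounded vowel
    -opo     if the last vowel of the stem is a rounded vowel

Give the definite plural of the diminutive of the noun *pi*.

Since the last vowel of *pi* is /i/ (a front vowel), it takes -er, giving *pier*.
The final consonant of the diminutive form *pier* is /r/, which is coronal, so the plural suffix is -ra, giving *pierra*.
Since the last vowel of the plural form *pierra* is /a/ (an unrounded vowel), it takes -id, giving *pierraid*.

pierraid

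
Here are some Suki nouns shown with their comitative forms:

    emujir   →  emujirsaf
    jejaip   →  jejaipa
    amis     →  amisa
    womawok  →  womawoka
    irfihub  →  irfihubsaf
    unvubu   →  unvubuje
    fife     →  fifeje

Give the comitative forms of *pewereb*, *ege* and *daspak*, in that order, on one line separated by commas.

pewerebsaf, egeje, daspaka

Looking at the final sound of each stem: -a when the stem ends in a voiceless consonant (*jejaip*, *amis*, *womawok*); -saf when the stem ends in a voiced consonant (*emujir*, *irfihub*); -je when the stem ends in a vowel (*unvubu*, *fife*).
*pewereb* — final sound /b/ (a voiced consonant) → -saf → *pewerebsaf*.
*ege* — final sound /e/ (a vowel) → -je → *egeje*.
*daspak*: final sound = /k/, a voiceless consonant → -a → *daspaka*.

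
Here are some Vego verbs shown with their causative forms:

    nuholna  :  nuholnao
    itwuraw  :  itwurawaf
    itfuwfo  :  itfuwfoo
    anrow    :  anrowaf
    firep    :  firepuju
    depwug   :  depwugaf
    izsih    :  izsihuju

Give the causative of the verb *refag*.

The suffix is conditioned by the final sound: -uju when the stem ends in a voiceless consonant (*firep*, *izsih*); -af when the stem ends in a voiced consonant (*itwuraw*, *anrow*, *depwug*); -o when the stem ends in a vowel (*nuholna*, *itfuwfo*).
*refag* — final sound /g/ (a voiced consonant) → -af → *refagaf*.

refagaf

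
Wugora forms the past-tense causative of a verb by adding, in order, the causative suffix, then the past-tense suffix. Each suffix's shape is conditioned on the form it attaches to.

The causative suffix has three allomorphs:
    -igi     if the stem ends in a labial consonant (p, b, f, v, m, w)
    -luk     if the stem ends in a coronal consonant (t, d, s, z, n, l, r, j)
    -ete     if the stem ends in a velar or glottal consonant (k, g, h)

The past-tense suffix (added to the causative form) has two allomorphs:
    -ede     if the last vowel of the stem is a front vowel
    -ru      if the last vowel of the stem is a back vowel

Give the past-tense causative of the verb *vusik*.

vusiketeede

*vusik*: final consonant = /k/, velar/glottal → -ete → *vusikete*.
The last vowel of the causative form *vusikete* is /e/, which is a front vowel, so the past-tense suffix is -ede, giving *vusiketeede*.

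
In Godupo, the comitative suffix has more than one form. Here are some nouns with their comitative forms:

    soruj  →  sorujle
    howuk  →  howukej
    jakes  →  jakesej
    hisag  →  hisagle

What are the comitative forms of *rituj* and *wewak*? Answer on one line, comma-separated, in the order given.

The alternation tracks the final consonant of the stem — -ej when the stem ends in a voiceless consonant (*howuk*, *jakes*); -le when the stem ends in a voiced consonant (*soruj*, *hisag*).
The final consonant of *rituj* is /j/, which is voiced, so the suffix is -le, giving *ritujle*.
*wewak*: final consonant = /k/, voiceless → -ej → *wewakej*.

ritujle, wewakej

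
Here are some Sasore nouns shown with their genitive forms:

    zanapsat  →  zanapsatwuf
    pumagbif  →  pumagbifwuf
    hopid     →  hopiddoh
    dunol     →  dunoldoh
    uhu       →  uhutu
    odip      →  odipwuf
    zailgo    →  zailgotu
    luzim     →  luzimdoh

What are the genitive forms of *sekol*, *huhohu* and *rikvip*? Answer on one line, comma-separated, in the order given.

sekoldoh, huhohutu, rikvipwuf

The suffix is conditioned by the final sound: -wuf when the stem ends in a voiceless consonant (*zanapsat*, *pumagbif*, *odip*); -doh when the stem ends in a voiced consonant (*hopid*, *dunol*, *luzim*); -tu when the stem ends in a vowel (*uhu*, *zailgo*).
*sekol* — final sound /l/ (a voiced consonant) → -doh → *sekoldoh*.
The final sound of *huhohu* is /u/, which is a vowel, so the suffix is -tu, giving *huhohutu*.
*rikvip* — final sound /p/ (a voiceless consonant) → -wuf → *rikvipwuf*.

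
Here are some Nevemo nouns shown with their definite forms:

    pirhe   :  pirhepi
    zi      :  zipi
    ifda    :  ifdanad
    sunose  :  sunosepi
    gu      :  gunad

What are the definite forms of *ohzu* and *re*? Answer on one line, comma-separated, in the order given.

ohzunad, repi

Looking at the last vowel of each stem: -pi when the last vowel of the stem is a front vowel (*pirhe*, *zi*, *sunose*); -nad when the last vowel of the stem is a back vowel (*ifda*, *gu*).
*ohzu*: last vowel = /u/, a back vowel → -nad → *ohzunad*.
Since the last vowel of *re* is /e/ (a front vowel), it takes -pi, giving *repi*.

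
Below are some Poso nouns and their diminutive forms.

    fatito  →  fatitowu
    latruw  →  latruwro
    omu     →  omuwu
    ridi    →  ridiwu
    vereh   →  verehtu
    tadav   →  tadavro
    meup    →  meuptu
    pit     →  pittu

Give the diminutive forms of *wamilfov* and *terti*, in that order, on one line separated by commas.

wamilfovro, tertiwu

The pattern is voicing of the final sound: -tu when the stem ends in a voiceless consonant (*vereh*, *meup*, *pit*); -ro when the stem ends in a voiced consonant (*latruw*, *tadav*); -wu when the stem ends in a vowel (*fatito*, *omu*, *ridi*).
*wamilfov*: final sound = /v/, a voiced consonant → -ro → *wamilfovro*.
*terti*: final sound = /i/, a vowel → -wu → *tertiwu*.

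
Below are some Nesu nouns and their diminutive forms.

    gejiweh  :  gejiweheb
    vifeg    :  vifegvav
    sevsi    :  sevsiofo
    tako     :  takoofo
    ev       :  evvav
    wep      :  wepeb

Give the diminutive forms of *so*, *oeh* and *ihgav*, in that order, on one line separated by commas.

soofo, oeheb, ihgavvav

The suffix is conditioned by the final sound: -eb when the stem ends in a voiceless consonant (*gejiweh*, *wep*); -vav when the stem ends in a voiced consonant (*vifeg*, *ev*); -ofo when the stem ends in a vowel (*sevsi*, *tako*).
Since the final sound of *so* is /o/ (a vowel), it takes -ofo, giving *soofo*.
*oeh* — final sound /h/ (a voiceless consonant) → -eb → *oeheb*.
The final sound of *ihgav* is /v/, which is a voiced consonant, so the suffix is -vav, giving *ihgavvav*.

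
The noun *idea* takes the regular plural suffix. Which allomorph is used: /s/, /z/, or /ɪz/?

The stem *idea* ends in a voiced non-sibilant sound.
The plural suffix surfaces as /ɪz/ after sibilants, /s/ after other voiceless consonants, and /z/ after other voiced sounds.
So the plural -s on *idea* is pronounced /z/.

/z/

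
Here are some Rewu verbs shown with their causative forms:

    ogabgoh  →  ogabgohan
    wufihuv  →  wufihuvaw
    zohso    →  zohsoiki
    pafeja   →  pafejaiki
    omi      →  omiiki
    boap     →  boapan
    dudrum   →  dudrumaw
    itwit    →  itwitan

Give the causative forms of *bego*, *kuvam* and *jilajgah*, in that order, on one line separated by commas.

Looking at the final sound of each stem: -an when the stem ends in a voiceless consonant (*ogabgoh*, *boap*, *itwit*); -aw when the stem ends in a voiced consonant (*wufihuv*, *dudrum*); -iki when the stem ends in a vowel (*zohso*, *pafeja*, *omi*).
*bego*: final sound = /o/, a vowel → -iki → *begoiki*.
The final sound of *kuvam* is /m/, which is a voiced consonant, so the suffix is -aw, giving *kuvamaw*.
*jilajgah*: final sound = /h/, a voiceless consonant → -an → *jilajgahan*.

begoiki, kuvamaw, jilajgahan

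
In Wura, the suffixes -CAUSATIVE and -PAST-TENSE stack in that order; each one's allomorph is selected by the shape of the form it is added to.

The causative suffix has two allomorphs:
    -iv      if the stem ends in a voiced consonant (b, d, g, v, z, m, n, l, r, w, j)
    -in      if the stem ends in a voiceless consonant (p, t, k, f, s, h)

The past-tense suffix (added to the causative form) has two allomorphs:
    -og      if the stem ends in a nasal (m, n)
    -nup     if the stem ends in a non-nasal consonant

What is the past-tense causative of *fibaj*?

*fibaj*: final consonant = /j/, voiced → -iv → *fibajiv*.
The causative form *fibajiv*: final consonant = /v/, non-nasal → -nup → *fibajivnup*.

fibajivnup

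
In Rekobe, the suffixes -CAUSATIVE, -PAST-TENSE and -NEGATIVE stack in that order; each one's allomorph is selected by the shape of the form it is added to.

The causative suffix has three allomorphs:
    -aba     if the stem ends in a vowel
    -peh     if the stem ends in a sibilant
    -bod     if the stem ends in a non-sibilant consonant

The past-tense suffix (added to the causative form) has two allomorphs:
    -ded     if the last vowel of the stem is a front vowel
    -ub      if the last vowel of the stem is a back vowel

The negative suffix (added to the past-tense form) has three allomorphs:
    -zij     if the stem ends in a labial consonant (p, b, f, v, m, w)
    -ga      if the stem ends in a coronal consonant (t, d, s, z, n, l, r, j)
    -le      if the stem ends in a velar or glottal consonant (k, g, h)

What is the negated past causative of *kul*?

*kul* — final sound /l/ (a non-sibilant consonant) → -bod → *kulbod*.
The last vowel of the causative form *kulbod* is /o/, which is a back vowel, so the past-tense suffix is -ub, giving *kulbodub*.
The past-tense form *kulbodub* — final consonant /b/ (labial) → -zij → *kulbodubzij*.

kulbodubzij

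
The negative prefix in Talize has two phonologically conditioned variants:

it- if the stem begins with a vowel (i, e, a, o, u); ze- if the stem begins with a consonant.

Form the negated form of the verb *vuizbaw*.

*vuizbaw* — first sound /v/ (a consonant) → ze- → *zevuizbaw*.

zevuizbaw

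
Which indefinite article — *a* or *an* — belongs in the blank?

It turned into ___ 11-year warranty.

The indefinite article is chosen by the initial *sound* of the following word, not its spelling.
The number *11* is spoken "eleven", beginning with /ɪˈlɛvən/ — a vowel sound.
So the article is *an*: It turned into an 11-year warranty.

an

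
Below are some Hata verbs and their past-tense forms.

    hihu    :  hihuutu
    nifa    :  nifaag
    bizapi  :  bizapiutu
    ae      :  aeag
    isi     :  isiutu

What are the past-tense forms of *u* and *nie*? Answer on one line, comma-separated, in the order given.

The alternation tracks the last vowel of the stem — -utu when the last vowel of the stem is a high vowel (*hihu*, *bizapi*, *isi*); -ag when the last vowel of the stem is a non-high vowel (*nifa*, *ae*).
The last vowel of *u* is /u/, which is a high vowel, so the suffix is -utu, giving *uutu*.
Since the last vowel of *nie* is /e/ (a non-high vowel), it takes -ag, giving *nieag*.

uutu, nieag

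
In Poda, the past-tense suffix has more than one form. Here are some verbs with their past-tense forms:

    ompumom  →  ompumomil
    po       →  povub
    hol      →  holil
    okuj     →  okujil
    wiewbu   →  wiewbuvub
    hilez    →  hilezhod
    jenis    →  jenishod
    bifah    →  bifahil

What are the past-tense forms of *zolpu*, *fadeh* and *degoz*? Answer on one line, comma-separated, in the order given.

zolpuvub, fadehil, degozhod

The pattern is sibilance of the final sound: -hod when the stem ends in a sibilant (*hilez*, *jenis*); -il when the stem ends in a non-sibilant consonant (*ompumom*, *hol*, *okuj*, *bifah*); -vub when the stem ends in a vowel (*po*, *wiewbu*).
*zolpu* — final sound /u/ (a vowel) → -vub → *zolpuvub*.
Since the final sound of *fadeh* is /h/ (a non-sibilant consonant), it takes -il, giving *fadehil*.
Since the final sound of *degoz* is /z/ (a sibilant), it takes -hod, giving *degozhod*.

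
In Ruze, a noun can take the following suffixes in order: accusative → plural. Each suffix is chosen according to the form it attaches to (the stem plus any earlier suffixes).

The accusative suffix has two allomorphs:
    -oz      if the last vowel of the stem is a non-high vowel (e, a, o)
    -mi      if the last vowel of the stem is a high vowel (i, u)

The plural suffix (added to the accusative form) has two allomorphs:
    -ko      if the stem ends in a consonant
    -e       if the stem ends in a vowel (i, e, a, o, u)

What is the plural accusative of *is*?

*is* — last vowel /i/ (a high vowel) → -mi → *ismi*.
Since the final sound of the accusative form *ismi* is /i/ (a vowel), it takes -e, giving *ismie*.

ismie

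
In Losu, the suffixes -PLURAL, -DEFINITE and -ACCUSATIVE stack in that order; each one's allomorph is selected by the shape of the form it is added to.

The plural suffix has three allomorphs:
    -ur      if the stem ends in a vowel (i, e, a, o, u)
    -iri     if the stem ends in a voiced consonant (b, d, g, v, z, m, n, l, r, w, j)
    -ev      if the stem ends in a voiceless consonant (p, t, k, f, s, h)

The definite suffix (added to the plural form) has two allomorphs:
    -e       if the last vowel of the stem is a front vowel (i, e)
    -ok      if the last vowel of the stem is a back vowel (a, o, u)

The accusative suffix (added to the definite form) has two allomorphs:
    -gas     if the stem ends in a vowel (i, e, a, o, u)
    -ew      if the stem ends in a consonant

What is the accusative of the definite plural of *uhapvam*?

uhapvamiriegas

*uhapvam*: final sound = /m/, a voiced consonant → -iri → *uhapvamiri*.
The plural form *uhapvamiri* — last vowel /i/ (a front vowel) → -e → *uhapvamirie*.
Since the final sound of the definite form *uhapvamirie* is /e/ (a vowel), it takes -gas, giving *uhapvamiriegas*.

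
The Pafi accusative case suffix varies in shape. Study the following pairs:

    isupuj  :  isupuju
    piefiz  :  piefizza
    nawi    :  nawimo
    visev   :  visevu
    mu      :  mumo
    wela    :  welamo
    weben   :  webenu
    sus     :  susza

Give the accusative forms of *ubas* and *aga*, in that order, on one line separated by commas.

ubasza, agamo

Looking at the final sound of each stem: -za when the stem ends in a sibilant (*piefiz*, *sus*); -u when the stem ends in a non-sibilant consonant (*isupuj*, *visev*, *weben*); -mo when the stem ends in a vowel (*nawi*, *mu*, *wela*).
*ubas*: final sound = /s/, a sibilant → -za → *ubasza*.
*aga*: final sound = /a/, a vowel → -mo → *agamo*.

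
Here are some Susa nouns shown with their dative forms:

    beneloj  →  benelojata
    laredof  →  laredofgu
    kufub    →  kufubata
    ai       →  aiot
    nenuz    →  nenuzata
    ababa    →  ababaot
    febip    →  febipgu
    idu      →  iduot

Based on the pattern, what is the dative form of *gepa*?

gepaot

Looking at the final sound of each stem: -gu when the stem ends in a voiceless consonant (*laredof*, *febip*); -ata when the stem ends in a voiced consonant (*beneloj*, *kufub*, *nenuz*); -ot when the stem ends in a vowel (*ai*, *ababa*, *idu*).
*gepa* — final sound /a/ (a vowel) → -ot → *gepaot*.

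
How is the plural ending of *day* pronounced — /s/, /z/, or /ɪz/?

The stem *day* ends in a voiced non-sibilant sound.
The plural suffix surfaces as /ɪz/ after sibilants, /s/ after other voiceless consonants, and /z/ after other voiced sounds.
So the plural -s on *day* is pronounced /z/.

/z/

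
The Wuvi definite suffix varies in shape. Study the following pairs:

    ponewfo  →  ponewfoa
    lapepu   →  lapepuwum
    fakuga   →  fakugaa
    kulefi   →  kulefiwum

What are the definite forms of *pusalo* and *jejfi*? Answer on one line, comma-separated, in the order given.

The pattern is height harmony: -wum when the last vowel of the stem is a high vowel (*lapepu*, *kulefi*); -a when the last vowel of the stem is a non-high vowel (*ponewfo*, *fakuga*).
Since the last vowel of *pusalo* is /o/ (a non-high vowel), it takes -a, giving *pusaloa*.
Since the last vowel of *jejfi* is /i/ (a high vowel), it takes -wum, giving *jejfiwum*.

pusaloa, jejfiwum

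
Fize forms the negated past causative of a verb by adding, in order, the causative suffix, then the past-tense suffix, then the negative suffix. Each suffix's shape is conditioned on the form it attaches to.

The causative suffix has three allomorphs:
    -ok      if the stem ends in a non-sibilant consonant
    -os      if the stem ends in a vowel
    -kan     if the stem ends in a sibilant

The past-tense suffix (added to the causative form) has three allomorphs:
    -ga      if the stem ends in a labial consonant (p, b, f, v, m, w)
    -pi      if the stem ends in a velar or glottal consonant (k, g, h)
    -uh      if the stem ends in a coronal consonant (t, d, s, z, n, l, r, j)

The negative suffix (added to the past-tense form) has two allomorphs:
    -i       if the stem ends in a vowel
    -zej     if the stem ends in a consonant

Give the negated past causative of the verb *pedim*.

Since the final sound of *pedim* is /m/ (a non-sibilant consonant), it takes -ok, giving *pedimok*.
The causative form *pedimok*: final consonant = /k/, velar/glottal → -pi → *pedimokpi*.
The past-tense form *pedimokpi*: final sound = /i/, a vowel → -i → *pedimokpii*.

pedimokpii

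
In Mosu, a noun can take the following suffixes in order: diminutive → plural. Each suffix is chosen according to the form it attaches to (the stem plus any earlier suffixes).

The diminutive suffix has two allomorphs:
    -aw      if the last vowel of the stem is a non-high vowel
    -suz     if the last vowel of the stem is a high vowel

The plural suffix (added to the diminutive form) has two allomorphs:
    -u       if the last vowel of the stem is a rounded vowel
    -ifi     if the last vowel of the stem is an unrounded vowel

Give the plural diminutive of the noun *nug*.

nugsuzu

*nug*: last vowel = /u/, a high vowel → -suz → *nugsuz*.
The diminutive form *nugsuz*: last vowel = /u/, a rounded vowel → -u → *nugsuzu*.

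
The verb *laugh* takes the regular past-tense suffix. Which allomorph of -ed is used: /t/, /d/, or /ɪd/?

/t/

The stem *laugh* ends in a voiceless consonant other than /t/.
The -ed suffix is realized as /ɪd/ after /t, d/; as /t/ after other voiceless consonants; and as /d/ after other voiced sounds.
So -ed on *laugh* is pronounced /t/.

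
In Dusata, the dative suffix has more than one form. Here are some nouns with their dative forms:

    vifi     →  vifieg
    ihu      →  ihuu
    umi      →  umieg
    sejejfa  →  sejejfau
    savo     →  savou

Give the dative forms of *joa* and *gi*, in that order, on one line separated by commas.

joau, gieg

The alternation tracks the last vowel of the stem — -eg when the last vowel of the stem is a front vowel (*vifi*, *umi*); -u when the last vowel of the stem is a back vowel (*ihu*, *sejejfa*, *savo*).
*joa*: last vowel = /a/, a back vowel → -u → *joau*.
*gi* — last vowel /i/ (a front vowel) → -eg → *gieg*.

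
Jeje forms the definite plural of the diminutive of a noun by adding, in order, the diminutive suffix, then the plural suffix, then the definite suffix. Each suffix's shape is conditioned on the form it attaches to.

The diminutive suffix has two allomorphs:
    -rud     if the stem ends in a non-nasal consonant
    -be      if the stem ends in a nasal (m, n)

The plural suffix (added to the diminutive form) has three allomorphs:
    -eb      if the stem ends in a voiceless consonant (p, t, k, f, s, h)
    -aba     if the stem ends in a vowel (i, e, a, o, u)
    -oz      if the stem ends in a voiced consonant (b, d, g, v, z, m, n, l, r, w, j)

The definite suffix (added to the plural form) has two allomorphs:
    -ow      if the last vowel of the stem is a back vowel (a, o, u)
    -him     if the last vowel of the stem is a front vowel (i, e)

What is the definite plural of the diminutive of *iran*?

iranbeabaow

The final consonant of *iran* is /n/, which is a nasal, so the diminutive suffix is -be, giving *iranbe*.
The diminutive form *iranbe* — final sound /e/ (a vowel) → -aba → *iranbeaba*.
The last vowel of the plural form *iranbeaba* is /a/, which is a back vowel, so the definite suffix is -ow, giving *iranbeabaow*.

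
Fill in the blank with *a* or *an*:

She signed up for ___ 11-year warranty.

an

The indefinite article is chosen by the initial *sound* of the following word, not its spelling.
The number *11* is spoken "eleven", beginning with /ɪˈlɛvən/ — a vowel sound.
So the article is *an*: She signed up for an 11-year warranty.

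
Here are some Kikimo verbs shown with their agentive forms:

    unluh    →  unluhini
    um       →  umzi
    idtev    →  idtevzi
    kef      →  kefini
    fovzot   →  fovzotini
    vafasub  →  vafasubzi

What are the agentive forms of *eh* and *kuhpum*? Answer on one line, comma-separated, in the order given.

ehini, kuhpumzi

The alternation tracks the final consonant of the stem — -ini when the stem ends in a voiceless consonant (*unluh*, *kef*, *fovzot*); -zi when the stem ends in a voiced consonant (*um*, *idtev*, *vafasub*).
*eh* — final consonant /h/ (voiceless) → -ini → *ehini*.
Since the final consonant of *kuhpum* is /m/ (voiced), it takes -zi, giving *kuhpumzi*.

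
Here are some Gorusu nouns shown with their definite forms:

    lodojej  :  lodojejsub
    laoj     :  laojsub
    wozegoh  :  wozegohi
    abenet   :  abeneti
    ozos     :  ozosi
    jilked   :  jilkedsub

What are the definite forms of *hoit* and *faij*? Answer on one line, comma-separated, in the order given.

hoiti, faijsub

The suffix is conditioned by the final consonant: -i when the stem ends in a voiceless consonant (*wozegoh*, *abenet*, *ozos*); -sub when the stem ends in a voiced consonant (*lodojej*, *laoj*, *jilked*).
Since the final consonant of *hoit* is /t/ (voiceless), it takes -i, giving *hoiti*.
*faij* — final consonant /j/ (voiced) → -sub → *faijsub*.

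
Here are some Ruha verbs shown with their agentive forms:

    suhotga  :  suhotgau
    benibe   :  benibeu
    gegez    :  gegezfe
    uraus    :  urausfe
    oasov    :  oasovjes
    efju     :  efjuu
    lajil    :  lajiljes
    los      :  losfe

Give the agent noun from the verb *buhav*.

buhavjes

The pattern is sibilance of the final sound: -fe when the stem ends in a sibilant (*gegez*, *uraus*, *los*); -jes when the stem ends in a non-sibilant consonant (*oasov*, *lajil*); -u when the stem ends in a vowel (*suhotga*, *benibe*, *efju*).
The final sound of *buhav* is /v/, which is a non-sibilant consonant, so the suffix is -jes, giving *buhavjes*.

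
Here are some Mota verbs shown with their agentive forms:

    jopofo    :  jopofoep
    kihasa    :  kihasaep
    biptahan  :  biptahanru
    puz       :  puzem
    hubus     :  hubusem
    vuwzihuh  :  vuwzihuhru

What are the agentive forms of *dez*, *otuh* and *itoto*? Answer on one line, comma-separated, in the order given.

dezem, otuhru, itotoep

The suffix is conditioned by the final sound: -em when the stem ends in a sibilant (*puz*, *hubus*); -ru when the stem ends in a non-sibilant consonant (*biptahan*, *vuwzihuh*); -ep when the stem ends in a vowel (*jopofo*, *kihasa*).
Since the final sound of *dez* is /z/ (a sibilant), it takes -em, giving *dezem*.
*otuh* — final sound /h/ (a non-sibilant consonant) → -ru → *otuhru*.
*itoto*: final sound = /o/, a vowel → -ep → *itotoep*.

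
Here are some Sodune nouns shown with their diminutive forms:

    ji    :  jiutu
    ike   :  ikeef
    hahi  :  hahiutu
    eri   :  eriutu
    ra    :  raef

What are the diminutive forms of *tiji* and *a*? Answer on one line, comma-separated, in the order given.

The suffix is conditioned by the last vowel: -utu when the last vowel of the stem is a high vowel (*ji*, *hahi*, *eri*); -ef when the last vowel of the stem is a non-high vowel (*ike*, *ra*).
*tiji*: last vowel = /i/, a high vowel → -utu → *tijiutu*.
Since the last vowel of *a* is /a/ (a non-high vowel), it takes -ef, giving *aef*.

tijiutu, aef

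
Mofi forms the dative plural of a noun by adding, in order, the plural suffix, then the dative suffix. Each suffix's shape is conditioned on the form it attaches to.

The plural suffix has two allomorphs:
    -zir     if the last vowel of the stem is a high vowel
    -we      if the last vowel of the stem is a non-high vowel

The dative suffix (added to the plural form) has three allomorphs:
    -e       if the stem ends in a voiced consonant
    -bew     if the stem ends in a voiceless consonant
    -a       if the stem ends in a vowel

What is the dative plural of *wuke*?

wukewea

Since the last vowel of *wuke* is /e/ (a non-high vowel), it takes -we, giving *wukewe*.
The plural form *wukewe* — final sound /e/ (a vowel) → -a → *wukewea*.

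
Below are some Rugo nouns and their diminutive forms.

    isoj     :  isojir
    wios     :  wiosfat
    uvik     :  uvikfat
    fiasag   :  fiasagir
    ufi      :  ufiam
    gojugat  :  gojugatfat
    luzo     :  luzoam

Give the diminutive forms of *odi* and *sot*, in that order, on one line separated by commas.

The suffix is conditioned by the final sound: -fat when the stem ends in a voiceless consonant (*wios*, *uvik*, *gojugat*); -ir when the stem ends in a voiced consonant (*isoj*, *fiasag*); -am when the stem ends in a vowel (*ufi*, *luzo*).
The final sound of *odi* is /i/, which is a vowel, so the suffix is -am, giving *odiam*.
Since the final sound of *sot* is /t/ (a voiceless consonant), it takes -fat, giving *sotfat*.

odiam, sotfat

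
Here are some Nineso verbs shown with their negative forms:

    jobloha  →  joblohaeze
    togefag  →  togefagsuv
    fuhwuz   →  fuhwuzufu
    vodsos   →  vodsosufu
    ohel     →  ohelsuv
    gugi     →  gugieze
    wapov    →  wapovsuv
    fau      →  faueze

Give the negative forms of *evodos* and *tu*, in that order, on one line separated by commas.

The alternation tracks the final sound of the stem — -ufu when the stem ends in a sibilant (*fuhwuz*, *vodsos*); -suv when the stem ends in a non-sibilant consonant (*togefag*, *ohel*, *wapov*); -eze when the stem ends in a vowel (*jobloha*, *gugi*, *fau*).
The final sound of *evodos* is /s/, which is a sibilant, so the suffix is -ufu, giving *evodosufu*.
Since the final sound of *tu* is /u/ (a vowel), it takes -eze, giving *tueze*.

evodosufu, tueze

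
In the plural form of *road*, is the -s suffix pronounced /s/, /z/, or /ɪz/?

The stem *road* ends in a voiced non-sibilant sound.
The plural suffix surfaces as /ɪz/ after sibilants, /s/ after other voiceless consonants, and /z/ after other voiced sounds.
So the plural -s on *road* is pronounced /z/.

/z/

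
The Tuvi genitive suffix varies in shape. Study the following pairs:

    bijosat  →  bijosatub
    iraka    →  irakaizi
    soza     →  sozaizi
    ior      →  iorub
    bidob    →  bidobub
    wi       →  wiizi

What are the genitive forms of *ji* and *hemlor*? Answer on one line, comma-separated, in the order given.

jiizi, hemlorub

Looking at the final sound of each stem: -ub when the stem ends in a consonant (*bijosat*, *ior*, *bidob*); -izi when the stem ends in a vowel (*iraka*, *soza*, *wi*).
*ji* — final sound /i/ (a vowel) → -izi → *jiizi*.
*hemlor*: final sound = /r/, a consonant → -ub → *hemlorub*.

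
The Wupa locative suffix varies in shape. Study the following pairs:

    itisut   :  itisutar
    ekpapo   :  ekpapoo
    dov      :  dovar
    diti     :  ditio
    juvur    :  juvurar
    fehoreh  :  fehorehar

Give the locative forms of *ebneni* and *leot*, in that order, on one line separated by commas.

ebnenio, leotar

The alternation tracks the final sound of the stem — -ar when the stem ends in a consonant (*itisut*, *dov*, *juvur*, *fehoreh*); -o when the stem ends in a vowel (*ekpapo*, *diti*).
*ebneni*: final sound = /i/, a vowel → -o → *ebnenio*.
*leot* — final sound /t/ (a consonant) → -ar → *leotar*.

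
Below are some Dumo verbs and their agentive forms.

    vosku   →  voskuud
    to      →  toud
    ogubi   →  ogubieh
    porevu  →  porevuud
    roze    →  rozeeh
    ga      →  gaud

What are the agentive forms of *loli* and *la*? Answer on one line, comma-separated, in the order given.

Looking at the last vowel of each stem: -eh when the last vowel of the stem is a front vowel (*ogubi*, *roze*); -ud when the last vowel of the stem is a back vowel (*vosku*, *to*, *porevu*, *ga*).
*loli* — last vowel /i/ (a front vowel) → -eh → *lolieh*.
Since the last vowel of *la* is /a/ (a back vowel), it takes -ud, giving *laud*.

lolieh, laud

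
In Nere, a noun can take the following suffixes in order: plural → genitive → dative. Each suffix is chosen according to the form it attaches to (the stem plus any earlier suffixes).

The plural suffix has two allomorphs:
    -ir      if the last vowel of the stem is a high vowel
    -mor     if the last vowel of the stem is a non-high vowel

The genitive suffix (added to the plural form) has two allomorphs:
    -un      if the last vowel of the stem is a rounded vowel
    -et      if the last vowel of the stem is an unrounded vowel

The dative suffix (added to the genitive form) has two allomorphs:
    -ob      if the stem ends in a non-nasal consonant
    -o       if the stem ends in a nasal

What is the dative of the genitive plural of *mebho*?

mebhomoruno

Since the last vowel of *mebho* is /o/ (a non-high vowel), it takes -mor, giving *mebhomor*.
Since the last vowel of the plural form *mebhomor* is /o/ (a rounded vowel), it takes -un, giving *mebhomorun*.
The genitive form *mebhomorun* — final consonant /n/ (a nasal) → -o → *mebhomoruno*.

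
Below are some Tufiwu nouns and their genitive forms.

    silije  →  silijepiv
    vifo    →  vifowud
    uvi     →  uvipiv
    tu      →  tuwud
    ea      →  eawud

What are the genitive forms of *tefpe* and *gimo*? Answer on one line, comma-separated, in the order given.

The pattern is front/back vowel harmony: -piv when the last vowel of the stem is a front vowel (*silije*, *uvi*); -wud when the last vowel of the stem is a back vowel (*vifo*, *tu*, *ea*).
The last vowel of *tefpe* is /e/, which is a front vowel, so the suffix is -piv, giving *tefpepiv*.
*gimo*: last vowel = /o/, a back vowel → -wud → *gimowud*.

tefpepiv, gimowud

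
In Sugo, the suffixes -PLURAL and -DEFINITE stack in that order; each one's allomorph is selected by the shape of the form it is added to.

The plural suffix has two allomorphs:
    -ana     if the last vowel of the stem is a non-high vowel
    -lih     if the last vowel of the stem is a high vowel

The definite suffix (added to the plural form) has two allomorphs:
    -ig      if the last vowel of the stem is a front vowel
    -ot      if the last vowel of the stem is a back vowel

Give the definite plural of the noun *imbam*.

imbamanaot

Since the last vowel of *imbam* is /a/ (a non-high vowel), it takes -ana, giving *imbamana*.
Since the last vowel of the plural form *imbamana* is /a/ (a back vowel), it takes -ot, giving *imbamanaot*.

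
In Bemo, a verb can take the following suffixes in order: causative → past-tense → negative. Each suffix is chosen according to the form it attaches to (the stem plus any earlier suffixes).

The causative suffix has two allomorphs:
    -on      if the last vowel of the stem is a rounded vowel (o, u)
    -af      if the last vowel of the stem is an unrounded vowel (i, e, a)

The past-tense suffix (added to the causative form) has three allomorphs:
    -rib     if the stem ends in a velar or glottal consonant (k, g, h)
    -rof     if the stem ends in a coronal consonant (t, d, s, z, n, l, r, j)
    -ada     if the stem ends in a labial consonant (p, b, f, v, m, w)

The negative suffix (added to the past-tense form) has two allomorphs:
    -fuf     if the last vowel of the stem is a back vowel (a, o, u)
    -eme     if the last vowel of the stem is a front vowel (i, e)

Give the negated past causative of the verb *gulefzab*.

*gulefzab*: last vowel = /a/, an unrounded vowel → -af → *gulefzabaf*.
The causative form *gulefzabaf* — final consonant /f/ (labial) → -ada → *gulefzabafada*.
Since the last vowel of the past-tense form *gulefzabafada* is /a/ (a back vowel), it takes -fuf, giving *gulefzabafadafuf*.

gulefzabafadafuf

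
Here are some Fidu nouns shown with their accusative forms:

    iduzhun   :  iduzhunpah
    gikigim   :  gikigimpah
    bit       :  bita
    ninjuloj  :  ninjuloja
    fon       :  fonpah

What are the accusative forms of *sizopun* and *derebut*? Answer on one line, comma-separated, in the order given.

sizopunpah, derebuta

Looking at the final consonant of each stem: -pah when the stem ends in a nasal (*iduzhun*, *gikigim*, *fon*); -a when the stem ends in a non-nasal consonant (*bit*, *ninjuloj*).
The final consonant of *sizopun* is /n/, which is a nasal, so the suffix is -pah, giving *sizopunpah*.
The final consonant of *derebut* is /t/, which is non-nasal, so the suffix is -a, giving *derebuta*.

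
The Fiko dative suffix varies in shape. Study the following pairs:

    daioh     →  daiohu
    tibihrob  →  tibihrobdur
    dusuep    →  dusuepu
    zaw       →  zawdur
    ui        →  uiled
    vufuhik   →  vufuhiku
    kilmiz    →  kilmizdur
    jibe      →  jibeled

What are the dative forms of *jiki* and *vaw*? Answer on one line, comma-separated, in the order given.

The alternation tracks the final sound of the stem — -u when the stem ends in a voiceless consonant (*daioh*, *dusuep*, *vufuhik*); -dur when the stem ends in a voiced consonant (*tibihrob*, *zaw*, *kilmiz*); -led when the stem ends in a vowel (*ui*, *jibe*).
*jiki*: final sound = /i/, a vowel → -led → *jikiled*.
*vaw*: final sound = /w/, a voiced consonant → -dur → *vawdur*.

jikiled, vawdur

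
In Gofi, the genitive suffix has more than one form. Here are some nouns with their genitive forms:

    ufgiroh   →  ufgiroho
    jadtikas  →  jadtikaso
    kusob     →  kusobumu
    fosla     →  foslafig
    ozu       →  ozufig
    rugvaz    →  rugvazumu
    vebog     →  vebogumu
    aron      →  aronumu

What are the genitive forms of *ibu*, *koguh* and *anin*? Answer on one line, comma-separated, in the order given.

ibufig, koguho, aninumu

The pattern is voicing of the final sound: -o when the stem ends in a voiceless consonant (*ufgiroh*, *jadtikas*); -umu when the stem ends in a voiced consonant (*kusob*, *rugvaz*, *vebog*, *aron*); -fig when the stem ends in a vowel (*fosla*, *ozu*).
The final sound of *ibu* is /u/, which is a vowel, so the suffix is -fig, giving *ibufig*.
*koguh*: final sound = /h/, a voiceless consonant → -o → *koguho*.
Since the final sound of *anin* is /n/ (a voiced consonant), it takes -umu, giving *aninumu*.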